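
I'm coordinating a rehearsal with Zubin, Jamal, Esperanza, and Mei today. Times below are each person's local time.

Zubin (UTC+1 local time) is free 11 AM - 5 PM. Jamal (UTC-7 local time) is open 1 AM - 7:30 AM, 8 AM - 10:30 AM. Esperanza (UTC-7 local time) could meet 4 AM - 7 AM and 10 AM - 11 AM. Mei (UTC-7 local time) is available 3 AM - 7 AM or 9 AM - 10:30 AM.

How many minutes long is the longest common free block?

180

Zubin in UTC: 10:00-16:00 (subtract 1h to convert from UTC+1).
Jamal in UTC: 08:00-14:30, 15:00-17:30 (add 7h to convert from UTC-7).
Esperanza in UTC: 11:00-14:00, 17:00-18:00 (add 7h to convert from UTC-7).
Mei in UTC: 10:00-14:00, 16:00-17:30 (add 7h to convert from UTC-7).
Zubin ∩ Jamal: 10:00-14:30, 15:00-16:00.
Zubin ∩ Jamal ∩ Esperanza: 11:00-14:00.
Zubin ∩ Jamal ∩ Esperanza ∩ Mei: 11:00-14:00.
The longest is 11:00-14:00 at 180 minutes.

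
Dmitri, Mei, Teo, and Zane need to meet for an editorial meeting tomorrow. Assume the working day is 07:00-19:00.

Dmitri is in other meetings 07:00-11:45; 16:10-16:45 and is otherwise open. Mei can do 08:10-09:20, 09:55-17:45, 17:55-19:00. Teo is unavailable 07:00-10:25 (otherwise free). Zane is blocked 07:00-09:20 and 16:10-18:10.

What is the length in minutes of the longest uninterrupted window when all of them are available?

265

Dmitri free: 11:45-16:10, 16:45-19:00 (invert busy blocks within the working day).
Mei free: 08:10-09:20, 09:55-17:45, 17:55-19:00.
Teo free: 10:25-19:00 (invert busy blocks within the working day).
Zane free: 09:20-16:10, 18:10-19:00 (invert busy blocks within the working day).
Dmitri ∩ Mei: 11:45-16:10, 16:45-17:45, 17:55-19:00.
Dmitri ∩ Mei ∩ Teo: 11:45-16:10, 16:45-17:45, 17:55-19:00.
Dmitri ∩ Mei ∩ Teo ∩ Zane: 11:45-16:10, 18:10-19:00.
The longest is 11:45-16:10 at 265 minutes.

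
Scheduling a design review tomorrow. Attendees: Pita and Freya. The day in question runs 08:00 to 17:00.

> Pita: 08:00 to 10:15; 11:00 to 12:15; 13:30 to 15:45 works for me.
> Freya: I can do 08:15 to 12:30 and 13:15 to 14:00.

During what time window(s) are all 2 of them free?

Pita ∩ Freya: 08:15-10:15, 11:00-12:15, 13:30-14:00.
Those are the intersection windows.

08:15-10:15, 11:00-12:15, 13:30-14:00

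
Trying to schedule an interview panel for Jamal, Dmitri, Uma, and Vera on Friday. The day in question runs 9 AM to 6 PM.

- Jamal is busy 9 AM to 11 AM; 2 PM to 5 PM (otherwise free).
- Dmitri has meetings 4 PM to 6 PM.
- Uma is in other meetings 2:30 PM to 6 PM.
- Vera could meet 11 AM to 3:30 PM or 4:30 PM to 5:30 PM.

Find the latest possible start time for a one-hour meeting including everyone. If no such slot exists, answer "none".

13:00

Jamal free: 11:00-14:00, 17:00-18:00 (invert busy blocks within the working day).
Dmitri free: 09:00-16:00 (invert busy blocks within the working day).
Uma free: 09:00-14:30 (invert busy blocks within the working day).
Vera free: 11:00-15:30, 16:30-17:30.
Jamal ∩ Dmitri: 11:00-14:00.
Jamal ∩ Dmitri ∩ Uma: 11:00-14:00.
Jamal ∩ Dmitri ∩ Uma ∩ Vera: 11:00-14:00.
Those are the intersection windows.
The last common window of at least 60 minutes is 11:00-14:00; a 60-minute meeting can start as late as 13:00 and still end by 14:00.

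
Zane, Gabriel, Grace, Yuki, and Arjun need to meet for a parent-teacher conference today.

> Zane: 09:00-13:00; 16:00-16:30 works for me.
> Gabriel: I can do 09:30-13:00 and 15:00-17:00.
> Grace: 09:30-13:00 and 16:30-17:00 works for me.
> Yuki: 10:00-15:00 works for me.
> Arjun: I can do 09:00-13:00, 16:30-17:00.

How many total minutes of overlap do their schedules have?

180

Zane ∩ Gabriel: 09:30-13:00, 16:00-16:30.
Zane ∩ Gabriel ∩ Grace: 09:30-13:00.
Zane ∩ Gabriel ∩ Grace ∩ Yuki: 10:00-13:00.
Zane ∩ Gabriel ∩ Grace ∩ Yuki ∩ Arjun: 10:00-13:00.
That's a single block of 180 minutes.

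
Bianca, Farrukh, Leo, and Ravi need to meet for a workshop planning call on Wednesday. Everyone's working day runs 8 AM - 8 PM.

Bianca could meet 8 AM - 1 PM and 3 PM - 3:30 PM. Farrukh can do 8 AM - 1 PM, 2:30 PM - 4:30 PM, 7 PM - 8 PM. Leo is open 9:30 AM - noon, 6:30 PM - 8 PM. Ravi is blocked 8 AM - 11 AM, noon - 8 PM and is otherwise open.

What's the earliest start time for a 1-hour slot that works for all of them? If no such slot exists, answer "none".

Bianca free: 08:00-13:00, 15:00-15:30.
Farrukh free: 08:00-13:00, 14:30-16:30, 19:00-20:00.
Leo free: 09:30-12:00, 18:30-20:00.
Ravi free: 11:00-12:00 (invert busy blocks within the working day).
Bianca ∩ Farrukh: 08:00-13:00, 15:00-15:30.
Bianca ∩ Farrukh ∩ Leo: 09:30-12:00.
Bianca ∩ Farrukh ∩ Leo ∩ Ravi: 11:00-12:00.
The first common window of at least 60 minutes is 11:00-12:00, so the earliest start is 11:00.

11:00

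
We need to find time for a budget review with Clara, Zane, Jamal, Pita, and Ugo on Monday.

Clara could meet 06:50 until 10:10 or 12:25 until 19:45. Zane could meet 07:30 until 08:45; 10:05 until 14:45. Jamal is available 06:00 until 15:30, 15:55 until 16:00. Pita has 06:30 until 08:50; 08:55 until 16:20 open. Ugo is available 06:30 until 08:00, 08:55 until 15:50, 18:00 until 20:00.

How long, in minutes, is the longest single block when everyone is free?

140

Clara ∩ Zane: 07:30-08:45, 10:05-10:10, 12:25-14:45.
Clara ∩ Zane ∩ Jamal: 07:30-08:45, 10:05-10:10, 12:25-14:45.
Clara ∩ Zane ∩ Jamal ∩ Pita: 07:30-08:45, 10:05-10:10, 12:25-14:45.
Clara ∩ Zane ∩ Jamal ∩ Pita ∩ Ugo: 07:30-08:00, 10:05-10:10, 12:25-14:45.
Those are the intersection windows.
The longest is 12:25-14:45 at 140 minutes.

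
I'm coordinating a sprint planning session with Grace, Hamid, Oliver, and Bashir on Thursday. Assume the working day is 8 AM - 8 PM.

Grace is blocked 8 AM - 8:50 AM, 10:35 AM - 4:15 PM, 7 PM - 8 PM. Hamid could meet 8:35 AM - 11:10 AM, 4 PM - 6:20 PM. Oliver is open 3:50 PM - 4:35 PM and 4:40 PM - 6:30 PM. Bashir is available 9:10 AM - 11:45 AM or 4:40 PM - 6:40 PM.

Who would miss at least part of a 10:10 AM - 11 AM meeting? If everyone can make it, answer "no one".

Grace free: 08:50-10:35, 16:15-19:00 (invert busy blocks within the working day).
Hamid free: 08:35-11:10, 16:00-18:20.
Oliver free: 15:50-16:35, 16:40-18:30.
Bashir free: 09:10-11:45, 16:40-18:40.
Grace: not fully free for 10:10-11:00. Hamid: free for 10:10-11:00. Oliver: not fully free for 10:10-11:00. Bashir: free for 10:10-11:00.

Grace, Oliver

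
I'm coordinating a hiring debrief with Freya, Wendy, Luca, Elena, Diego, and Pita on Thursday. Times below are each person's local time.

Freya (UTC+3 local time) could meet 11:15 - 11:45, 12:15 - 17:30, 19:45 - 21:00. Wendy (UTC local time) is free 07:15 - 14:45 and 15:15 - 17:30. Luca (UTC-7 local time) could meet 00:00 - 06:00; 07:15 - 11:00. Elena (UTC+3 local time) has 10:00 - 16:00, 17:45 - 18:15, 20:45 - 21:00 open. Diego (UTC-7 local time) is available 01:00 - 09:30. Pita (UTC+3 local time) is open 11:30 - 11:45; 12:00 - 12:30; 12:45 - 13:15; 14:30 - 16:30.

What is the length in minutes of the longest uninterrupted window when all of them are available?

Freya in UTC: 08:15-08:45, 09:15-14:30, 16:45-18:00 (subtract 3h to convert from UTC+3).
Wendy in UTC: 07:15-14:45, 15:15-17:30.
Luca in UTC: 07:00-13:00, 14:15-18:00 (add 7h to convert from UTC-7).
Elena in UTC: 07:00-13:00, 14:45-15:15, 17:45-18:00 (subtract 3h to convert from UTC+3).
Diego in UTC: 08:00-16:30 (add 7h to convert from UTC-7).
Pita in UTC: 08:30-08:45, 09:00-09:30, 09:45-10:15, 11:30-13:30 (subtract 3h to convert from UTC+3).
Freya ∩ Wendy: 08:15-08:45, 09:15-14:30, 16:45-17:30.
Freya ∩ Wendy ∩ Luca: 08:15-08:45, 09:15-13:00, 14:15-14:30, 16:45-17:30.
Freya ∩ Wendy ∩ Luca ∩ Elena: 08:15-08:45, 09:15-13:00.
Freya ∩ Wendy ∩ Luca ∩ Elena ∩ Diego: 08:15-08:45, 09:15-13:00.
Freya ∩ Wendy ∩ Luca ∩ Elena ∩ Diego ∩ Pita: 08:30-08:45, 09:15-09:30, 09:45-10:15, 11:30-13:00.
Those are the intersection windows.
The longest is 11:30-13:00 at 90 minutes.

90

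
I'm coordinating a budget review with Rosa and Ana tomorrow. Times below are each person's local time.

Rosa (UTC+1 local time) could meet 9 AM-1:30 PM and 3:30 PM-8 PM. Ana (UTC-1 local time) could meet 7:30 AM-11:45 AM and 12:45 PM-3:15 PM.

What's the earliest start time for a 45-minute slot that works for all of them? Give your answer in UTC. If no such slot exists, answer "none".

Rosa in UTC: 08:00-12:30, 14:30-19:00 (subtract 1h to convert from UTC+1).
Ana in UTC: 08:30-12:45, 13:45-16:15 (add 1h to convert from UTC-1).
Rosa ∩ Ana: 08:30-12:30, 14:30-16:15.
The first common window of at least 45 minutes is 08:30-12:30, so the earliest start is 08:30.

08:30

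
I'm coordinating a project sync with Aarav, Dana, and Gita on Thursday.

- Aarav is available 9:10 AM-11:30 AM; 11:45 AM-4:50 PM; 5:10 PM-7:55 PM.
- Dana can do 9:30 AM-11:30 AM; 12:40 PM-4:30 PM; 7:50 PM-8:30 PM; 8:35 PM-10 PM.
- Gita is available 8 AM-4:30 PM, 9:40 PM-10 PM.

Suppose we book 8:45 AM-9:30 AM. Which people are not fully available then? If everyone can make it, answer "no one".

Aarav, Dana

Aarav: not fully free for 08:45-09:30. Dana: not fully free for 08:45-09:30. Gita: free for 08:45-09:30.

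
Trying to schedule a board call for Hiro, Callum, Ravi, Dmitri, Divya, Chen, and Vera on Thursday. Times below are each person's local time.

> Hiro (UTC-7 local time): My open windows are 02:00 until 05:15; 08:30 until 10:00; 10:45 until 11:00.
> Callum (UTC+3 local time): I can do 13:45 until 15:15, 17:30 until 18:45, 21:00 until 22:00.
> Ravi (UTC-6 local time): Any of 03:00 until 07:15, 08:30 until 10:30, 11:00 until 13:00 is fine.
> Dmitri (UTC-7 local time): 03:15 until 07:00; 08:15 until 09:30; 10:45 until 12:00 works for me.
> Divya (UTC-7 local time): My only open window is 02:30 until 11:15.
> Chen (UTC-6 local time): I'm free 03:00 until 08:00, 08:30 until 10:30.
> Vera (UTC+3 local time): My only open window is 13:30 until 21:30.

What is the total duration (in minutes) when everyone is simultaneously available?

105

Hiro in UTC: 09:00-12:15, 15:30-17:00, 17:45-18:00 (add 7h to convert from UTC-7).
Callum in UTC: 10:45-12:15, 14:30-15:45, 18:00-19:00 (subtract 3h to convert from UTC+3).
Ravi in UTC: 09:00-13:15, 14:30-16:30, 17:00-19:00 (add 6h to convert from UTC-6).
Dmitri in UTC: 10:15-14:00, 15:15-16:30, 17:45-19:00 (add 7h to convert from UTC-7).
Divya in UTC: 09:30-18:15 (add 7h to convert from UTC-7).
Chen in UTC: 09:00-14:00, 14:30-16:30 (add 6h to convert from UTC-6).
Vera in UTC: 10:30-18:30 (subtract 3h to convert from UTC+3).
Hiro ∩ Callum: 10:45-12:15, 15:30-15:45.
Hiro ∩ Callum ∩ Ravi: 10:45-12:15, 15:30-15:45.
Hiro ∩ Callum ∩ Ravi ∩ Dmitri: 10:45-12:15, 15:30-15:45.
Hiro ∩ Callum ∩ Ravi ∩ Dmitri ∩ Divya: 10:45-12:15, 15:30-15:45.
Hiro ∩ Callum ∩ Ravi ∩ Dmitri ∩ Divya ∩ Chen: 10:45-12:15, 15:30-15:45.
Hiro ∩ Callum ∩ Ravi ∩ Dmitri ∩ Divya ∩ Chen ∩ Vera: 10:45-12:15, 15:30-15:45.
So the common availability across everyone is 10:45-12:15, 15:30-15:45.
Summing the common windows: 90 + 15 = 105 minutes.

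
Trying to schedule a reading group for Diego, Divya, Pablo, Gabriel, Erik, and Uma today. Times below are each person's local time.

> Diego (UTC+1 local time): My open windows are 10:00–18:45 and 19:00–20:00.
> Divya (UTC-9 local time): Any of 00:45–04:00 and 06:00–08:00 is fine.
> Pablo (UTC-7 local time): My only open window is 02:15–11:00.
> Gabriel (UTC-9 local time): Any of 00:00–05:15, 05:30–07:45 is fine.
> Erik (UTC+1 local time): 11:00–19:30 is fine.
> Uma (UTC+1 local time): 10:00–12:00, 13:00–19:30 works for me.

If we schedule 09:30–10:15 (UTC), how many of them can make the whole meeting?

4

Diego in UTC: 09:00-17:45, 18:00-19:00 (subtract 1h to convert from UTC+1).
Divya in UTC: 09:45-13:00, 15:00-17:00 (add 9h to convert from UTC-9).
Pablo in UTC: 09:15-18:00 (add 7h to convert from UTC-7).
Gabriel in UTC: 09:00-14:15, 14:30-16:45 (add 9h to convert from UTC-9).
Erik in UTC: 10:00-18:30 (subtract 1h to convert from UTC+1).
Uma in UTC: 09:00-11:00, 12:00-18:30 (subtract 1h to convert from UTC+1).
Diego, Pablo, Gabriel, and Uma can make the full 09:30-10:15 slot — that's 4.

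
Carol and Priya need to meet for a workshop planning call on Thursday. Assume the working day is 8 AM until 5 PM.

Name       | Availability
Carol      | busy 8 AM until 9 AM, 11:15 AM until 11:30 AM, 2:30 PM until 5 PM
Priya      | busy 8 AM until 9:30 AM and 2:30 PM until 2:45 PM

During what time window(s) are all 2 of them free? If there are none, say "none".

09:30-11:15, 11:30-14:30

Carol free: 09:00-11:15, 11:30-14:30 (invert busy blocks within the working day).
Priya free: 09:30-14:30, 14:45-17:00 (invert busy blocks within the working day).
Carol ∩ Priya: 09:30-11:15, 11:30-14:30.
Those are the intersection windows.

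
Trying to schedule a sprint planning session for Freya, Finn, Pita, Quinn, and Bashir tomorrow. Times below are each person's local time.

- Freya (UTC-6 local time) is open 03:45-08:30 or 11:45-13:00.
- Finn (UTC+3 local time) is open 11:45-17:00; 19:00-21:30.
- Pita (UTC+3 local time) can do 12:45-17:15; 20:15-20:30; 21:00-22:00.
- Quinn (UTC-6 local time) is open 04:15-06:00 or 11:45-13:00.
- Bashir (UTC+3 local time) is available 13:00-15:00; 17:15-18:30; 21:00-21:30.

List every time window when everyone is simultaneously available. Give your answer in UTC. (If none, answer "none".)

10:15-12:00, 18:00-18:30

Freya in UTC: 09:45-14:30, 17:45-19:00 (add 6h to convert from UTC-6).
Finn in UTC: 08:45-14:00, 16:00-18:30 (subtract 3h to convert from UTC+3).
Pita in UTC: 09:45-14:15, 17:15-17:30, 18:00-19:00 (subtract 3h to convert from UTC+3).
Quinn in UTC: 10:15-12:00, 17:45-19:00 (add 6h to convert from UTC-6).
Bashir in UTC: 10:00-12:00, 14:15-15:30, 18:00-18:30 (subtract 3h to convert from UTC+3).
Freya ∩ Finn: 09:45-14:00, 17:45-18:30.
Freya ∩ Finn ∩ Pita: 09:45-14:00, 18:00-18:30.
Freya ∩ Finn ∩ Pita ∩ Quinn: 10:15-12:00, 18:00-18:30.
Freya ∩ Finn ∩ Pita ∩ Quinn ∩ Bashir: 10:15-12:00, 18:00-18:30.
So the common availability across everyone is 10:15-12:00, 18:00-18:30.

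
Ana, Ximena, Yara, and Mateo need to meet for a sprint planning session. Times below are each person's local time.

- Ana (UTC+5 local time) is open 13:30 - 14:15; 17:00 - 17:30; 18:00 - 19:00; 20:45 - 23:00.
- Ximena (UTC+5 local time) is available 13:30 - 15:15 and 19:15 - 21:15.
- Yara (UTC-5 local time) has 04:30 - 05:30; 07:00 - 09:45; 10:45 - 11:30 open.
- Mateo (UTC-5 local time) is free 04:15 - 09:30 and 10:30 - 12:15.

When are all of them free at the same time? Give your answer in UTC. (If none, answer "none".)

15:45-16:15

Ana in UTC: 08:30-09:15, 12:00-12:30, 13:00-14:00, 15:45-18:00 (subtract 5h to convert from UTC+5).
Ximena in UTC: 08:30-10:15, 14:15-16:15 (subtract 5h to convert from UTC+5).
Yara in UTC: 09:30-10:30, 12:00-14:45, 15:45-16:30 (add 5h to convert from UTC-5).
Mateo in UTC: 09:15-14:30, 15:30-17:15 (add 5h to convert from UTC-5).
Ana ∩ Ximena: 08:30-09:15, 15:45-16:15.
Ana ∩ Ximena ∩ Yara: 15:45-16:15.
Ana ∩ Ximena ∩ Yara ∩ Mateo: 15:45-16:15.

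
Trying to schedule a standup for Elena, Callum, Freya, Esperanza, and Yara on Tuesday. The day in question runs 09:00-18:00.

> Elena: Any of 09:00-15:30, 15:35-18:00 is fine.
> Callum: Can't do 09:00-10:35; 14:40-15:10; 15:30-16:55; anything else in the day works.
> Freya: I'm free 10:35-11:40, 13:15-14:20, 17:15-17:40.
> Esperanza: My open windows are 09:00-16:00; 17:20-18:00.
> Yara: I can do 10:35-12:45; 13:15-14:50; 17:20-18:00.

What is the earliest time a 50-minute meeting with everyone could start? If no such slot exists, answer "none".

Elena free: 09:00-15:30, 15:35-18:00.
Callum free: 10:35-14:40, 15:10-15:30, 16:55-18:00 (invert busy blocks within the working day).
Freya free: 10:35-11:40, 13:15-14:20, 17:15-17:40.
Esperanza free: 09:00-16:00, 17:20-18:00.
Yara free: 10:35-12:45, 13:15-14:50, 17:20-18:00.
Elena ∩ Callum: 10:35-14:40, 15:10-15:30, 16:55-18:00.
Elena ∩ Callum ∩ Freya: 10:35-11:40, 13:15-14:20, 17:15-17:40.
Elena ∩ Callum ∩ Freya ∩ Esperanza: 10:35-11:40, 13:15-14:20, 17:20-17:40.
Elena ∩ Callum ∩ Freya ∩ Esperanza ∩ Yara: 10:35-11:40, 13:15-14:20, 17:20-17:40.
The first common window of at least 50 minutes is 10:35-11:40, so the earliest start is 10:35.

10:35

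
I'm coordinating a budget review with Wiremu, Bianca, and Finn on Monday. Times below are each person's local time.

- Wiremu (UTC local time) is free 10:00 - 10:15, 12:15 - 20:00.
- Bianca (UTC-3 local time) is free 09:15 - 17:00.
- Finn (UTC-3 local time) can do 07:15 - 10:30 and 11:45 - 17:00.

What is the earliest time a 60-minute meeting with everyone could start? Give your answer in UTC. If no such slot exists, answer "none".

12:15

Wiremu in UTC: 10:00-10:15, 12:15-20:00.
Bianca in UTC: 12:15-20:00 (add 3h to convert from UTC-3).
Finn in UTC: 10:15-13:30, 14:45-20:00 (add 3h to convert from UTC-3).
Wiremu ∩ Bianca: 12:15-20:00.
Wiremu ∩ Bianca ∩ Finn: 12:15-13:30, 14:45-20:00.
So the common availability across everyone is 12:15-13:30, 14:45-20:00.
The first common window of at least 60 minutes is 12:15-13:30, so the earliest start is 12:15.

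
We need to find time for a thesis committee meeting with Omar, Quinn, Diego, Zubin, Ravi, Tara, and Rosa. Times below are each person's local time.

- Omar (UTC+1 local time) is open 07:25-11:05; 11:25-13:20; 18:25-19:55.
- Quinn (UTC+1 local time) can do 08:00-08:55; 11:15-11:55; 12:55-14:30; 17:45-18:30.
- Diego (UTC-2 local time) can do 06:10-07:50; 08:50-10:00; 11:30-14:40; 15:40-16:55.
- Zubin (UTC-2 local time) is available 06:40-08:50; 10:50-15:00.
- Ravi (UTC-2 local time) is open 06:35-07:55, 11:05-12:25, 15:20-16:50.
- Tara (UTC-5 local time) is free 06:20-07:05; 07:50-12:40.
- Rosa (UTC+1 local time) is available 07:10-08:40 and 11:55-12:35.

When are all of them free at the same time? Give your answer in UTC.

none

Omar in UTC: 06:25-10:05, 10:25-12:20, 17:25-18:55 (subtract 1h to convert from UTC+1).
Quinn in UTC: 07:00-07:55, 10:15-10:55, 11:55-13:30, 16:45-17:30 (subtract 1h to convert from UTC+1).
Diego in UTC: 08:10-09:50, 10:50-12:00, 13:30-16:40, 17:40-18:55 (add 2h to convert from UTC-2).
Zubin in UTC: 08:40-10:50, 12:50-17:00 (add 2h to convert from UTC-2).
Ravi in UTC: 08:35-09:55, 13:05-14:25, 17:20-18:50 (add 2h to convert from UTC-2).
Tara in UTC: 11:20-12:05, 12:50-17:40 (add 5h to convert from UTC-5).
Rosa in UTC: 06:10-07:40, 10:55-11:35 (subtract 1h to convert from UTC+1).
Omar ∩ Quinn: 07:00-07:55, 10:25-10:55, 11:55-12:20, 17:25-17:30.
Omar ∩ Quinn ∩ Diego: 10:50-10:55, 11:55-12:00.
Omar ∩ Quinn ∩ Diego ∩ Zubin: ∅.
Omar ∩ Quinn ∩ Diego ∩ Zubin ∩ Ravi: ∅.
Omar ∩ Quinn ∩ Diego ∩ Zubin ∩ Ravi ∩ Tara: ∅.
Omar ∩ Quinn ∩ Diego ∩ Zubin ∩ Ravi ∩ Tara ∩ Rosa: ∅.
There is no time when everyone is free.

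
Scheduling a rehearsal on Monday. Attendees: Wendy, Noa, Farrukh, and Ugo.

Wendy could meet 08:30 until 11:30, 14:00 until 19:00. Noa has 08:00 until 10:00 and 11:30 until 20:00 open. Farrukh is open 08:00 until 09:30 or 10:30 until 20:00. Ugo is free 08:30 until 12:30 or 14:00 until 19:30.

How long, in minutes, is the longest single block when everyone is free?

Wendy ∩ Noa: 08:30-10:00, 14:00-19:00.
Wendy ∩ Noa ∩ Farrukh: 08:30-09:30, 14:00-19:00.
Wendy ∩ Noa ∩ Farrukh ∩ Ugo: 08:30-09:30, 14:00-19:00.
The longest is 14:00-19:00 at 300 minutes.

300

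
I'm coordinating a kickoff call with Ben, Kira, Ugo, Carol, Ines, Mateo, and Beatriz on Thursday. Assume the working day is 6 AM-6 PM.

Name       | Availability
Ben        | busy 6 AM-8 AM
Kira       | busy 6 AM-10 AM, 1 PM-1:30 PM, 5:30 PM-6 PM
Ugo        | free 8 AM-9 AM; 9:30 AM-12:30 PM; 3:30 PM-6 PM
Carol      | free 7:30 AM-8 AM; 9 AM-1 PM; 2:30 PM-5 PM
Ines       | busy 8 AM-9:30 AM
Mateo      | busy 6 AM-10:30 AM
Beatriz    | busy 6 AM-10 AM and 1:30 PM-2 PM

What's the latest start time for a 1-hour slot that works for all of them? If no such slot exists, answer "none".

Ben free: 08:00-18:00 (invert busy blocks within the working day).
Kira free: 10:00-13:00, 13:30-17:30 (invert busy blocks within the working day).
Ugo free: 08:00-09:00, 09:30-12:30, 15:30-18:00.
Carol free: 07:30-08:00, 09:00-13:00, 14:30-17:00.
Ines free: 06:00-08:00, 09:30-18:00 (invert busy blocks within the working day).
Mateo free: 10:30-18:00 (invert busy blocks within the working day).
Beatriz free: 10:00-13:30, 14:00-18:00 (invert busy blocks within the working day).
Ben ∩ Kira: 10:00-13:00, 13:30-17:30.
Ben ∩ Kira ∩ Ugo: 10:00-12:30, 15:30-17:30.
Ben ∩ Kira ∩ Ugo ∩ Carol: 10:00-12:30, 15:30-17:00.
Ben ∩ Kira ∩ Ugo ∩ Carol ∩ Ines: 10:00-12:30, 15:30-17:00.
Ben ∩ Kira ∩ Ugo ∩ Carol ∩ Ines ∩ Mateo: 10:30-12:30, 15:30-17:00.
Ben ∩ Kira ∩ Ugo ∩ Carol ∩ Ines ∩ Mateo ∩ Beatriz: 10:30-12:30, 15:30-17:00.
The last common window of at least 60 minutes is 15:30-17:00; a 60-minute meeting can start as late as 16:00 and still end by 17:00.

16:00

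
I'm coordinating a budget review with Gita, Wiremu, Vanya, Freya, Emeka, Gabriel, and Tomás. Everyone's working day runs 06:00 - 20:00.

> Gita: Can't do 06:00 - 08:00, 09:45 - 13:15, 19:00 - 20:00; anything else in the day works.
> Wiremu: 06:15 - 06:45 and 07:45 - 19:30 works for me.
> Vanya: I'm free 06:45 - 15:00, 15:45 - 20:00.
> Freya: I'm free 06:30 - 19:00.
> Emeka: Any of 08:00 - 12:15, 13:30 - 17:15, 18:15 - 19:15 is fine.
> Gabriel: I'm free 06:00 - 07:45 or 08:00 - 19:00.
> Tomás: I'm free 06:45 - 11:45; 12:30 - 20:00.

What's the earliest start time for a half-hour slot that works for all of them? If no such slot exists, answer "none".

08:00

Gita free: 08:00-09:45, 13:15-19:00 (invert busy blocks within the working day).
Wiremu free: 06:15-06:45, 07:45-19:30.
Vanya free: 06:45-15:00, 15:45-20:00.
Freya free: 06:30-19:00.
Emeka free: 08:00-12:15, 13:30-17:15, 18:15-19:15.
Gabriel free: 06:00-07:45, 08:00-19:00.
Tomás free: 06:45-11:45, 12:30-20:00.
Gita ∩ Wiremu: 08:00-09:45, 13:15-19:00.
Gita ∩ Wiremu ∩ Vanya: 08:00-09:45, 13:15-15:00, 15:45-19:00.
Gita ∩ Wiremu ∩ Vanya ∩ Freya: 08:00-09:45, 13:15-15:00, 15:45-19:00.
Gita ∩ Wiremu ∩ Vanya ∩ Freya ∩ Emeka: 08:00-09:45, 13:30-15:00, 15:45-17:15, 18:15-19:00.
Gita ∩ Wiremu ∩ Vanya ∩ Freya ∩ Emeka ∩ Gabriel: 08:00-09:45, 13:30-15:00, 15:45-17:15, 18:15-19:00.
Gita ∩ Wiremu ∩ Vanya ∩ Freya ∩ Emeka ∩ Gabriel ∩ Tomás: 08:00-09:45, 13:30-15:00, 15:45-17:15, 18:15-19:00.
Those are the intersection windows.
The first common window of at least 30 minutes is 08:00-09:45, so the earliest start is 08:00.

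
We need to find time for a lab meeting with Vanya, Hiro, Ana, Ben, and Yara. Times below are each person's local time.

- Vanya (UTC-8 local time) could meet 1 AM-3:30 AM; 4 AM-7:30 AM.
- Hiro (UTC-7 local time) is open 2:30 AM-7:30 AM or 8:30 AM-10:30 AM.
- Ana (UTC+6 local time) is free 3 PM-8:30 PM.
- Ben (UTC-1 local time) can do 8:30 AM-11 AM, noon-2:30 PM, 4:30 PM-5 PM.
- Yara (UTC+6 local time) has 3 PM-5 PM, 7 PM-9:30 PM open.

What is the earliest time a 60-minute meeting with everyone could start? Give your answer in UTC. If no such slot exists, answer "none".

Vanya in UTC: 09:00-11:30, 12:00-15:30 (add 8h to convert from UTC-8).
Hiro in UTC: 09:30-14:30, 15:30-17:30 (add 7h to convert from UTC-7).
Ana in UTC: 09:00-14:30 (subtract 6h to convert from UTC+6).
Ben in UTC: 09:30-12:00, 13:00-15:30, 17:30-18:00 (add 1h to convert from UTC-1).
Yara in UTC: 09:00-11:00, 13:00-15:30 (subtract 6h to convert from UTC+6).
Vanya ∩ Hiro: 09:30-11:30, 12:00-14:30.
Vanya ∩ Hiro ∩ Ana: 09:30-11:30, 12:00-14:30.
Vanya ∩ Hiro ∩ Ana ∩ Ben: 09:30-11:30, 13:00-14:30.
Vanya ∩ Hiro ∩ Ana ∩ Ben ∩ Yara: 09:30-11:00, 13:00-14:30.
The first common window of at least 60 minutes is 09:30-11:00, so the earliest start is 09:30.

09:30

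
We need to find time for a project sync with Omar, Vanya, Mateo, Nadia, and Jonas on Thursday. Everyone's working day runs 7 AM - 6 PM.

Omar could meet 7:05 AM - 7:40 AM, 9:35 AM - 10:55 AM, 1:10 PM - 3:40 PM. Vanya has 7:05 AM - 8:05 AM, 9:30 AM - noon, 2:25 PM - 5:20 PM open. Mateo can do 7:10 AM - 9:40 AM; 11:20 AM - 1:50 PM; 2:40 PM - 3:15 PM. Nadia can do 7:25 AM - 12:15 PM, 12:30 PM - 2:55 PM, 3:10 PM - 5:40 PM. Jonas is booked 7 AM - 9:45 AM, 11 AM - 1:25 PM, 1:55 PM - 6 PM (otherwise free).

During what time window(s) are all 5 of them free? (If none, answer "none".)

Omar free: 07:05-07:40, 09:35-10:55, 13:10-15:40.
Vanya free: 07:05-08:05, 09:30-12:00, 14:25-17:20.
Mateo free: 07:10-09:40, 11:20-13:50, 14:40-15:15.
Nadia free: 07:25-12:15, 12:30-14:55, 15:10-17:40.
Jonas free: 09:45-11:00, 13:25-13:55 (invert busy blocks within the working day).
Omar ∩ Vanya: 07:05-07:40, 09:35-10:55, 14:25-15:40.
Omar ∩ Vanya ∩ Mateo: 07:10-07:40, 09:35-09:40, 14:40-15:15.
Omar ∩ Vanya ∩ Mateo ∩ Nadia: 07:25-07:40, 09:35-09:40, 14:40-14:55, 15:10-15:15.
Omar ∩ Vanya ∩ Mateo ∩ Nadia ∩ Jonas: ∅.
There is no time when everyone is free.

none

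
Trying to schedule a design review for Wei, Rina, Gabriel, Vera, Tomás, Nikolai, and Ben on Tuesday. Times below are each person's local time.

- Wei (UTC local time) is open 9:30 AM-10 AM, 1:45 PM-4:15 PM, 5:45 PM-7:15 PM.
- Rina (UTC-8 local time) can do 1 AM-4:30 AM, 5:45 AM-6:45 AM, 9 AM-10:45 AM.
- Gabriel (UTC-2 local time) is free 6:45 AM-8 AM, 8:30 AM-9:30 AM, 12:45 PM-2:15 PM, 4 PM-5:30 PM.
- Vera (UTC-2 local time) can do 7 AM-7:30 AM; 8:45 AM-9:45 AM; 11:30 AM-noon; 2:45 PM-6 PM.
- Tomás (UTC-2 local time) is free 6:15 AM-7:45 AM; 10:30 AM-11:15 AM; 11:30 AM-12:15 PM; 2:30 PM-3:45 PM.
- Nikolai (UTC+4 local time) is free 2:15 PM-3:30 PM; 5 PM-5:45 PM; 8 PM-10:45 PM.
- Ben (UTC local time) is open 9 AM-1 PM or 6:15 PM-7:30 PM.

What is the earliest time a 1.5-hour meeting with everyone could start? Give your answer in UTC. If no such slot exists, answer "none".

none

Wei in UTC: 09:30-10:00, 13:45-16:15, 17:45-19:15.
Rina in UTC: 09:00-12:30, 13:45-14:45, 17:00-18:45 (add 8h to convert from UTC-8).
Gabriel in UTC: 08:45-10:00, 10:30-11:30, 14:45-16:15, 18:00-19:30 (add 2h to convert from UTC-2).
Vera in UTC: 09:00-09:30, 10:45-11:45, 13:30-14:00, 16:45-20:00 (add 2h to convert from UTC-2).
Tomás in UTC: 08:15-09:45, 12:30-13:15, 13:30-14:15, 16:30-17:45 (add 2h to convert from UTC-2).
Nikolai in UTC: 10:15-11:30, 13:00-13:45, 16:00-18:45 (subtract 4h to convert from UTC+4).
Ben in UTC: 09:00-13:00, 18:15-19:30.
Wei ∩ Rina: 09:30-10:00, 13:45-14:45, 17:45-18:45.
Wei ∩ Rina ∩ Gabriel: 09:30-10:00, 18:00-18:45.
Wei ∩ Rina ∩ Gabriel ∩ Vera: 18:00-18:45.
Wei ∩ Rina ∩ Gabriel ∩ Vera ∩ Tomás: ∅.
Wei ∩ Rina ∩ Gabriel ∩ Vera ∩ Tomás ∩ Nikolai: ∅.
Wei ∩ Rina ∩ Gabriel ∩ Vera ∩ Tomás ∩ Nikolai ∩ Ben: ∅.
There is no time when everyone is free.
No common window is at least 90 minutes long.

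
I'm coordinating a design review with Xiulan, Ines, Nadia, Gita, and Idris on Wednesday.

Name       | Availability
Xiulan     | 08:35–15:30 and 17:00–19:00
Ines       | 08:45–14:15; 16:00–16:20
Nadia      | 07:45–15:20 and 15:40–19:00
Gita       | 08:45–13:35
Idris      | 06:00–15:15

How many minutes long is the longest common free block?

Xiulan ∩ Ines: 08:45-14:15.
Xiulan ∩ Ines ∩ Nadia: 08:45-14:15.
Xiulan ∩ Ines ∩ Nadia ∩ Gita: 08:45-13:35.
Xiulan ∩ Ines ∩ Nadia ∩ Gita ∩ Idris: 08:45-13:35.
So the common availability across everyone is 08:45-13:35.
The longest is 08:45-13:35 at 290 minutes.

290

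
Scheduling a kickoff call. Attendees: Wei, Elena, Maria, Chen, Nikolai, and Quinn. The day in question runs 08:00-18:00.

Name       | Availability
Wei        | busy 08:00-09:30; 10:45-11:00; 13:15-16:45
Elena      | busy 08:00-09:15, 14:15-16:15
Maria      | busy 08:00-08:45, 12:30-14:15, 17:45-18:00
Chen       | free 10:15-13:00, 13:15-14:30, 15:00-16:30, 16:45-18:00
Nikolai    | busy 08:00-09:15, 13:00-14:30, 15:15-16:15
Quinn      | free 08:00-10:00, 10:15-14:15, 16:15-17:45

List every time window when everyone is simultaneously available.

Wei free: 09:30-10:45, 11:00-13:15, 16:45-18:00 (invert busy blocks within the working day).
Elena free: 09:15-14:15, 16:15-18:00 (invert busy blocks within the working day).
Maria free: 08:45-12:30, 14:15-17:45 (invert busy blocks within the working day).
Chen free: 10:15-13:00, 13:15-14:30, 15:00-16:30, 16:45-18:00.
Nikolai free: 09:15-13:00, 14:30-15:15, 16:15-18:00 (invert busy blocks within the working day).
Quinn free: 08:00-10:00, 10:15-14:15, 16:15-17:45.
Wei ∩ Elena: 09:30-10:45, 11:00-13:15, 16:45-18:00.
Wei ∩ Elena ∩ Maria: 09:30-10:45, 11:00-12:30, 16:45-17:45.
Wei ∩ Elena ∩ Maria ∩ Chen: 10:15-10:45, 11:00-12:30, 16:45-17:45.
Wei ∩ Elena ∩ Maria ∩ Chen ∩ Nikolai: 10:15-10:45, 11:00-12:30, 16:45-17:45.
Wei ∩ Elena ∩ Maria ∩ Chen ∩ Nikolai ∩ Quinn: 10:15-10:45, 11:00-12:30, 16:45-17:45.
So the common availability across everyone is 10:15-10:45, 11:00-12:30, 16:45-17:45.

10:15-10:45, 11:00-12:30, 16:45-17:45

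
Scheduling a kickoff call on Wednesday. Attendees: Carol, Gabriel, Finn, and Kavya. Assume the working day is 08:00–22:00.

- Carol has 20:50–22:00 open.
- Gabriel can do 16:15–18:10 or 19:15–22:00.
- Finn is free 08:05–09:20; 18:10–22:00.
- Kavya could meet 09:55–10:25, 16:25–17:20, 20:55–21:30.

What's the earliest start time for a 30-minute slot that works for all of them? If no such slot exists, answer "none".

Carol ∩ Gabriel: 20:50-22:00.
Carol ∩ Gabriel ∩ Finn: 20:50-22:00.
Carol ∩ Gabriel ∩ Finn ∩ Kavya: 20:55-21:30.
So the common availability across everyone is 20:55-21:30.
The first common window of at least 30 minutes is 20:55-21:30, so the earliest start is 20:55.

20:55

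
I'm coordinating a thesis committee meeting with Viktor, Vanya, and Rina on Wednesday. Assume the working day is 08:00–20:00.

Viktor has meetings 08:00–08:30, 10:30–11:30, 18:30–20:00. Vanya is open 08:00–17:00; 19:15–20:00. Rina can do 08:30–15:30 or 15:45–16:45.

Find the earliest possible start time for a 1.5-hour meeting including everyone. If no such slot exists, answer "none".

Viktor free: 08:30-10:30, 11:30-18:30 (invert busy blocks within the working day).
Vanya free: 08:00-17:00, 19:15-20:00.
Rina free: 08:30-15:30, 15:45-16:45.
Viktor ∩ Vanya: 08:30-10:30, 11:30-17:00.
Viktor ∩ Vanya ∩ Rina: 08:30-10:30, 11:30-15:30, 15:45-16:45.
The first common window of at least 90 minutes is 08:30-10:30, so the earliest start is 08:30.

08:30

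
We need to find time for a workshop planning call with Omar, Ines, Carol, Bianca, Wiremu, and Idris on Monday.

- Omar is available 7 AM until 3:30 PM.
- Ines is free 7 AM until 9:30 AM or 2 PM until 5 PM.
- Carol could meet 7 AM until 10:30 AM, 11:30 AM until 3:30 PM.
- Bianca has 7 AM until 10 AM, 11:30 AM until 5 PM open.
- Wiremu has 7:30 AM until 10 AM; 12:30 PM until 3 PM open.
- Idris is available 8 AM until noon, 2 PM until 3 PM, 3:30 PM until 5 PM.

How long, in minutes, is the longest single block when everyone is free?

90

Omar ∩ Ines: 07:00-09:30, 14:00-15:30.
Omar ∩ Ines ∩ Carol: 07:00-09:30, 14:00-15:30.
Omar ∩ Ines ∩ Carol ∩ Bianca: 07:00-09:30, 14:00-15:30.
Omar ∩ Ines ∩ Carol ∩ Bianca ∩ Wiremu: 07:30-09:30, 14:00-15:00.
Omar ∩ Ines ∩ Carol ∩ Bianca ∩ Wiremu ∩ Idris: 08:00-09:30, 14:00-15:00.
So the common availability across everyone is 08:00-09:30, 14:00-15:00.
The longest is 08:00-09:30 at 90 minutes.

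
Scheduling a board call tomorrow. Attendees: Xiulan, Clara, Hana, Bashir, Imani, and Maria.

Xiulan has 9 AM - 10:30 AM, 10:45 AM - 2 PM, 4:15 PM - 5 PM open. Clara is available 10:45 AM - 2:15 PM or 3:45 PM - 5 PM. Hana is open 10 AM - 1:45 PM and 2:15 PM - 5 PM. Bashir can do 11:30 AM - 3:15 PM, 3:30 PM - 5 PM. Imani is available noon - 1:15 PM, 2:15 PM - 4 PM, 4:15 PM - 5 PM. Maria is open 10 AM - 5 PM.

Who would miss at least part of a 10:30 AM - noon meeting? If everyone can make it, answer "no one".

Bashir, Clara, Imani, Xiulan

Xiulan: not fully free for 10:30-12:00. Clara: not fully free for 10:30-12:00. Hana: free for 10:30-12:00. Bashir: not fully free for 10:30-12:00. Imani: not fully free for 10:30-12:00. Maria: free for 10:30-12:00.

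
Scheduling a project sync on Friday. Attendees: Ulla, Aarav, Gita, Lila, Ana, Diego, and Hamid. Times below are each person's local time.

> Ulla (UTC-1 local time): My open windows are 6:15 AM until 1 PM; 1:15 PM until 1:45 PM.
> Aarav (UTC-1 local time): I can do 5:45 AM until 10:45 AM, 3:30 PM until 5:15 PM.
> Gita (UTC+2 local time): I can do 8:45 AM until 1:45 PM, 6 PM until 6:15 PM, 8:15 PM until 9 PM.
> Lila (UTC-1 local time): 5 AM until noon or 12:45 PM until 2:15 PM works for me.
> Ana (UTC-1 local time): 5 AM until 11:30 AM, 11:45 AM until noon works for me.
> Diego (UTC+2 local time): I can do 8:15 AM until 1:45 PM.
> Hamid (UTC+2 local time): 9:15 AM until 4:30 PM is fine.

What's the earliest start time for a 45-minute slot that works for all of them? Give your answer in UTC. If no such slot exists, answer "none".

Ulla in UTC: 07:15-14:00, 14:15-14:45 (add 1h to convert from UTC-1).
Aarav in UTC: 06:45-11:45, 16:30-18:15 (add 1h to convert from UTC-1).
Gita in UTC: 06:45-11:45, 16:00-16:15, 18:15-19:00 (subtract 2h to convert from UTC+2).
Lila in UTC: 06:00-13:00, 13:45-15:15 (add 1h to convert from UTC-1).
Ana in UTC: 06:00-12:30, 12:45-13:00 (add 1h to convert from UTC-1).
Diego in UTC: 06:15-11:45 (subtract 2h to convert from UTC+2).
Hamid in UTC: 07:15-14:30 (subtract 2h to convert from UTC+2).
Ulla ∩ Aarav: 07:15-11:45.
Ulla ∩ Aarav ∩ Gita: 07:15-11:45.
Ulla ∩ Aarav ∩ Gita ∩ Lila: 07:15-11:45.
Ulla ∩ Aarav ∩ Gita ∩ Lila ∩ Ana: 07:15-11:45.
Ulla ∩ Aarav ∩ Gita ∩ Lila ∩ Ana ∩ Diego: 07:15-11:45.
Ulla ∩ Aarav ∩ Gita ∩ Lila ∩ Ana ∩ Diego ∩ Hamid: 07:15-11:45.
The first common window of at least 45 minutes is 07:15-11:45, so the earliest start is 07:15.

07:15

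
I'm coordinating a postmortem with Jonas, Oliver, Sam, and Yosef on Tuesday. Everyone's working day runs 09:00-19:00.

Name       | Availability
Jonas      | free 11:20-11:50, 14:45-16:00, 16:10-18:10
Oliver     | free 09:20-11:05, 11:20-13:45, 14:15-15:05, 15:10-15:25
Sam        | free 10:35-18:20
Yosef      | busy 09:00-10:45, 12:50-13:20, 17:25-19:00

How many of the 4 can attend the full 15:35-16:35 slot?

2

Jonas free: 11:20-11:50, 14:45-16:00, 16:10-18:10.
Oliver free: 09:20-11:05, 11:20-13:45, 14:15-15:05, 15:10-15:25.
Sam free: 10:35-18:20.
Yosef free: 10:45-12:50, 13:20-17:25 (invert busy blocks within the working day).
Sam and Yosef can make the full 15:35-16:35 slot — that's 2.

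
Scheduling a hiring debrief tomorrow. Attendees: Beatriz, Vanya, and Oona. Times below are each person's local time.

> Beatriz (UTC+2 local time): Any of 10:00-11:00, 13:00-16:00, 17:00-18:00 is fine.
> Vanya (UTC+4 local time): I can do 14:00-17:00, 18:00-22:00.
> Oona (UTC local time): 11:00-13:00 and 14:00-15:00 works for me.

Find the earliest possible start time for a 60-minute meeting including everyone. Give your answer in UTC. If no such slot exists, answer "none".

Beatriz in UTC: 08:00-09:00, 11:00-14:00, 15:00-16:00 (subtract 2h to convert from UTC+2).
Vanya in UTC: 10:00-13:00, 14:00-18:00 (subtract 4h to convert from UTC+4).
Oona in UTC: 11:00-13:00, 14:00-15:00.
Beatriz ∩ Vanya: 11:00-13:00, 15:00-16:00.
Beatriz ∩ Vanya ∩ Oona: 11:00-13:00.
Those are the intersection windows.
The first common window of at least 60 minutes is 11:00-13:00, so the earliest start is 11:00.

11:00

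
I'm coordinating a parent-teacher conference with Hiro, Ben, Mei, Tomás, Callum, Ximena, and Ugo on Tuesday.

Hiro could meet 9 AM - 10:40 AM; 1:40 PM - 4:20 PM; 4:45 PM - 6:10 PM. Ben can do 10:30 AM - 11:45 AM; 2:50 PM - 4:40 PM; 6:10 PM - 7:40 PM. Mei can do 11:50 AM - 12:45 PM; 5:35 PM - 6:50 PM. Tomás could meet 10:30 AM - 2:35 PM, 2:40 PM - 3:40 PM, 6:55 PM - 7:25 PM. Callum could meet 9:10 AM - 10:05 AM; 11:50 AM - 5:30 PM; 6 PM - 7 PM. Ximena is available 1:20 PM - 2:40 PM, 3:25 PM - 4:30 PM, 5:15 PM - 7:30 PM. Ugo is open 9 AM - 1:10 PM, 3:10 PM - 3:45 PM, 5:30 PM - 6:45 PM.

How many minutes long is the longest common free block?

Hiro ∩ Ben: 10:30-10:40, 14:50-16:20.
Hiro ∩ Ben ∩ Mei: ∅.
Hiro ∩ Ben ∩ Mei ∩ Tomás: ∅.
Hiro ∩ Ben ∩ Mei ∩ Tomás ∩ Callum: ∅.
Hiro ∩ Ben ∩ Mei ∩ Tomás ∩ Callum ∩ Ximena: ∅.
Hiro ∩ Ben ∩ Mei ∩ Tomás ∩ Callum ∩ Ximena ∩ Ugo: ∅.
There is no time when everyone is free.
No common window exists, so the longest block is 0 minutes.

0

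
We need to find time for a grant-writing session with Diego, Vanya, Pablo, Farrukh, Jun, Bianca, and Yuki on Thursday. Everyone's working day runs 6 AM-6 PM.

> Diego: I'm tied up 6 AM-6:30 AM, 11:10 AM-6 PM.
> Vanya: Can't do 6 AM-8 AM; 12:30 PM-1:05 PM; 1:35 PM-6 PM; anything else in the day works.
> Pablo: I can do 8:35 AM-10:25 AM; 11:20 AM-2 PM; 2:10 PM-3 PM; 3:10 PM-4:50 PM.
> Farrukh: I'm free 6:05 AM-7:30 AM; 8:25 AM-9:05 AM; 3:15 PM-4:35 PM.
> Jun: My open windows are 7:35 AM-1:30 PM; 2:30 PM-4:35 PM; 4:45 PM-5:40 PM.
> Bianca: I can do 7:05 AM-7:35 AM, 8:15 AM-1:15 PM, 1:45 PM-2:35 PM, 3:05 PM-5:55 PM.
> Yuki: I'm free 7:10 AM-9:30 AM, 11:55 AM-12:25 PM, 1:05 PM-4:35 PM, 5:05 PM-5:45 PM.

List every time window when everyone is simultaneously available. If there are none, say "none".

Diego free: 06:30-11:10 (invert busy blocks within the working day).
Vanya free: 08:00-12:30, 13:05-13:35 (invert busy blocks within the working day).
Pablo free: 08:35-10:25, 11:20-14:00, 14:10-15:00, 15:10-16:50.
Farrukh free: 06:05-07:30, 08:25-09:05, 15:15-16:35.
Jun free: 07:35-13:30, 14:30-16:35, 16:45-17:40.
Bianca free: 07:05-07:35, 08:15-13:15, 13:45-14:35, 15:05-17:55.
Yuki free: 07:10-09:30, 11:55-12:25, 13:05-16:35, 17:05-17:45.
Diego ∩ Vanya: 08:00-11:10.
Diego ∩ Vanya ∩ Pablo: 08:35-10:25.
Diego ∩ Vanya ∩ Pablo ∩ Farrukh: 08:35-09:05.
Diego ∩ Vanya ∩ Pablo ∩ Farrukh ∩ Jun: 08:35-09:05.
Diego ∩ Vanya ∩ Pablo ∩ Farrukh ∩ Jun ∩ Bianca: 08:35-09:05.
Diego ∩ Vanya ∩ Pablo ∩ Farrukh ∩ Jun ∩ Bianca ∩ Yuki: 08:35-09:05.

08:35-09:05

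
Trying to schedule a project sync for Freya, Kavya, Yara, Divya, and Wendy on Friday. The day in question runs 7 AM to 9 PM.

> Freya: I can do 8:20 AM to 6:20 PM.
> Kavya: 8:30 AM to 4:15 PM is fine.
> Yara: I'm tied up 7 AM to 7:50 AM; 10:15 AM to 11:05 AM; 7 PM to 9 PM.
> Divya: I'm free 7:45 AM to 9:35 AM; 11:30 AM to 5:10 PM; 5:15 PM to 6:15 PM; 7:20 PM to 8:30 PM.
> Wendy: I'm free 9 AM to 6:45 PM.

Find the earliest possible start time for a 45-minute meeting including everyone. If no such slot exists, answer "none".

11:30

Freya free: 08:20-18:20.
Kavya free: 08:30-16:15.
Yara free: 07:50-10:15, 11:05-19:00 (invert busy blocks within the working day).
Divya free: 07:45-09:35, 11:30-17:10, 17:15-18:15, 19:20-20:30.
Wendy free: 09:00-18:45.
Freya ∩ Kavya: 08:30-16:15.
Freya ∩ Kavya ∩ Yara: 08:30-10:15, 11:05-16:15.
Freya ∩ Kavya ∩ Yara ∩ Divya: 08:30-09:35, 11:30-16:15.
Freya ∩ Kavya ∩ Yara ∩ Divya ∩ Wendy: 09:00-09:35, 11:30-16:15.
The first common window of at least 45 minutes is 11:30-16:15, so the earliest start is 11:30.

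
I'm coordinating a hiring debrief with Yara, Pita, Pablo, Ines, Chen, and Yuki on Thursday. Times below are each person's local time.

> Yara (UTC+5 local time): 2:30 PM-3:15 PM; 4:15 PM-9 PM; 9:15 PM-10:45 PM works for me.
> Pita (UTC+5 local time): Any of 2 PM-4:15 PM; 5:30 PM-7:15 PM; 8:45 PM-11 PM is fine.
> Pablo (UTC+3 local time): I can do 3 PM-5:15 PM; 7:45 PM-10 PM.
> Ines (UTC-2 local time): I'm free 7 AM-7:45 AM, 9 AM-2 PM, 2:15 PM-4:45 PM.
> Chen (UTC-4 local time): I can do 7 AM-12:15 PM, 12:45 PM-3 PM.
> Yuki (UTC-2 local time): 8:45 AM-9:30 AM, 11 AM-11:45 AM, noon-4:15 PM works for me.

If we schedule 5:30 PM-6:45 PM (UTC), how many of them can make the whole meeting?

3

Yara in UTC: 09:30-10:15, 11:15-16:00, 16:15-17:45 (subtract 5h to convert from UTC+5).
Pita in UTC: 09:00-11:15, 12:30-14:15, 15:45-18:00 (subtract 5h to convert from UTC+5).
Pablo in UTC: 12:00-14:15, 16:45-19:00 (subtract 3h to convert from UTC+3).
Ines in UTC: 09:00-09:45, 11:00-16:00, 16:15-18:45 (add 2h to convert from UTC-2).
Chen in UTC: 11:00-16:15, 16:45-19:00 (add 4h to convert from UTC-4).
Yuki in UTC: 10:45-11:30, 13:00-13:45, 14:00-18:15 (add 2h to convert from UTC-2).
Pablo, Ines, and Chen can make the full 17:30-18:45 slot — that's 3.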